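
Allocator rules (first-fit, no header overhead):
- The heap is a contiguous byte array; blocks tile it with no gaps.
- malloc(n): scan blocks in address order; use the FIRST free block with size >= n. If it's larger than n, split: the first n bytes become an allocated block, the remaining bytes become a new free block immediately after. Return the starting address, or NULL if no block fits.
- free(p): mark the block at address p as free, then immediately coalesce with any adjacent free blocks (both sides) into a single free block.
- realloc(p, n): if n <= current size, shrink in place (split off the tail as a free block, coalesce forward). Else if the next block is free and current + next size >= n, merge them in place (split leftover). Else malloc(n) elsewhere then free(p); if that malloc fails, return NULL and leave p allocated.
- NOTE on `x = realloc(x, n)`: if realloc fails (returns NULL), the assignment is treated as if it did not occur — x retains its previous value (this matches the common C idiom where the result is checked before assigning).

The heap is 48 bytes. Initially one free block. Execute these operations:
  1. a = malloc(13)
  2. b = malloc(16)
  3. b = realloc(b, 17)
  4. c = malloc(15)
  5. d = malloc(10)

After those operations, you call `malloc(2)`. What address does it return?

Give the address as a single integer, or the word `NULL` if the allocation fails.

Answer: 45

Derivation:
Op 1: a = malloc(13) -> a = 0; heap: [0-12 ALLOC][13-47 FREE]
Op 2: b = malloc(16) -> b = 13; heap: [0-12 ALLOC][13-28 ALLOC][29-47 FREE]
Op 3: b = realloc(b, 17) -> b = 13; heap: [0-12 ALLOC][13-29 ALLOC][30-47 FREE]
Op 4: c = malloc(15) -> c = 30; heap: [0-12 ALLOC][13-29 ALLOC][30-44 ALLOC][45-47 FREE]
Op 5: d = malloc(10) -> d = NULL; heap: [0-12 ALLOC][13-29 ALLOC][30-44 ALLOC][45-47 FREE]
malloc(2): first-fit scan over [0-12 ALLOC][13-29 ALLOC][30-44 ALLOC][45-47 FREE] -> 45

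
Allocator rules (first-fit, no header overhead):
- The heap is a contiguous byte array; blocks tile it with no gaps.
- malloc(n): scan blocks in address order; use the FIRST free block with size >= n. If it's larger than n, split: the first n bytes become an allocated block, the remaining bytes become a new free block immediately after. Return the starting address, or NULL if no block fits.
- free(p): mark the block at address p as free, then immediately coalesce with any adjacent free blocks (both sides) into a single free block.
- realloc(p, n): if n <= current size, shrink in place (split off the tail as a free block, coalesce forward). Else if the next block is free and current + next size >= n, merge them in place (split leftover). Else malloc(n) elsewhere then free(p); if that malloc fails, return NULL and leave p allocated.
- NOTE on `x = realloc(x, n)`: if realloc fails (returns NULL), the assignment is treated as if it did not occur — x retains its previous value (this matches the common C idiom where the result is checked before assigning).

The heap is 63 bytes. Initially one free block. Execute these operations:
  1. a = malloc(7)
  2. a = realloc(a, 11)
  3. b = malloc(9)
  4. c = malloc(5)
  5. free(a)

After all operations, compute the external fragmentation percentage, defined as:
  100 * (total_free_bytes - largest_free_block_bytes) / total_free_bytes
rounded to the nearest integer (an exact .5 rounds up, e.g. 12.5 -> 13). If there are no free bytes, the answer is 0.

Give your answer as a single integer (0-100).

Answer: 22

Derivation:
Op 1: a = malloc(7) -> a = 0; heap: [0-6 ALLOC][7-62 FREE]
Op 2: a = realloc(a, 11) -> a = 0; heap: [0-10 ALLOC][11-62 FREE]
Op 3: b = malloc(9) -> b = 11; heap: [0-10 ALLOC][11-19 ALLOC][20-62 FREE]
Op 4: c = malloc(5) -> c = 20; heap: [0-10 ALLOC][11-19 ALLOC][20-24 ALLOC][25-62 FREE]
Op 5: free(a) -> (freed a); heap: [0-10 FREE][11-19 ALLOC][20-24 ALLOC][25-62 FREE]
Free blocks: [11 38] total_free=49 largest=38 -> 100*(49-38)/49 = 1100/49 ≈ 22.449 -> rounds to 22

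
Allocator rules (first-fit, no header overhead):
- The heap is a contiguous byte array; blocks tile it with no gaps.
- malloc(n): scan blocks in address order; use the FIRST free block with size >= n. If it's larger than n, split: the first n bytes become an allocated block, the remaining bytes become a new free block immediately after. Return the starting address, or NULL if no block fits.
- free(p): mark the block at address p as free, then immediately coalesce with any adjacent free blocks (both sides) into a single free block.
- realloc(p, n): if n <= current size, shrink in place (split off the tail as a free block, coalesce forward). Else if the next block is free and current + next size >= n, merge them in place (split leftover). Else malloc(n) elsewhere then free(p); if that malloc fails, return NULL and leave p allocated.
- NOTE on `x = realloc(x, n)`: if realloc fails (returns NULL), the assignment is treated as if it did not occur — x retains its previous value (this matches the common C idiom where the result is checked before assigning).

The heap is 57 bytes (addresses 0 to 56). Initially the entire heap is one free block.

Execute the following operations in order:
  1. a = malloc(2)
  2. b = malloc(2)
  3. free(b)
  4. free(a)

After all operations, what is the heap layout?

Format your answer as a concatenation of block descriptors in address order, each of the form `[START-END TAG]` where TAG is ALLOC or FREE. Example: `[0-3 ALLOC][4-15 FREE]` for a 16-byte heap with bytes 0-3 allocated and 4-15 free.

Answer: [0-56 FREE]

Derivation:
Op 1: a = malloc(2) -> a = 0; heap: [0-1 ALLOC][2-56 FREE]
Op 2: b = malloc(2) -> b = 2; heap: [0-1 ALLOC][2-3 ALLOC][4-56 FREE]
Op 3: free(b) -> (freed b); heap: [0-1 ALLOC][2-56 FREE]
Op 4: free(a) -> (freed a); heap: [0-56 FREE]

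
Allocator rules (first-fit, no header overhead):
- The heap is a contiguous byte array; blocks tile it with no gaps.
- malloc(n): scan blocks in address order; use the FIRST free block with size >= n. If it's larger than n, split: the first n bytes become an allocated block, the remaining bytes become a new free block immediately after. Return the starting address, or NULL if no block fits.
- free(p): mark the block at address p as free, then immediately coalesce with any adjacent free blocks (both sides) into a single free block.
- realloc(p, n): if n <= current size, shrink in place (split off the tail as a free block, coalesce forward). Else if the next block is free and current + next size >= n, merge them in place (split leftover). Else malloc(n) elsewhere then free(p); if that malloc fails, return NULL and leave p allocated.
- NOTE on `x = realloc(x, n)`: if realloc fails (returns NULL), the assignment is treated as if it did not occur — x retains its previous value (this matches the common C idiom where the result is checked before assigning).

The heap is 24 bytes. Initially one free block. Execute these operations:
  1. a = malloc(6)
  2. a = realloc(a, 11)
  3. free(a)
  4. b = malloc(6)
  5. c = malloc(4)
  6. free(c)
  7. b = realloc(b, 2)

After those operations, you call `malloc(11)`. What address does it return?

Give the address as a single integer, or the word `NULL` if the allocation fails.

Op 1: a = malloc(6) -> a = 0; heap: [0-5 ALLOC][6-23 FREE]
Op 2: a = realloc(a, 11) -> a = 0; heap: [0-10 ALLOC][11-23 FREE]
Op 3: free(a) -> (freed a); heap: [0-23 FREE]
Op 4: b = malloc(6) -> b = 0; heap: [0-5 ALLOC][6-23 FREE]
Op 5: c = malloc(4) -> c = 6; heap: [0-5 ALLOC][6-9 ALLOC][10-23 FREE]
Op 6: free(c) -> (freed c); heap: [0-5 ALLOC][6-23 FREE]
Op 7: b = realloc(b, 2) -> b = 0; heap: [0-1 ALLOC][2-23 FREE]
malloc(11): first-fit scan over [0-1 ALLOC][2-23 FREE] -> 2

Answer: 2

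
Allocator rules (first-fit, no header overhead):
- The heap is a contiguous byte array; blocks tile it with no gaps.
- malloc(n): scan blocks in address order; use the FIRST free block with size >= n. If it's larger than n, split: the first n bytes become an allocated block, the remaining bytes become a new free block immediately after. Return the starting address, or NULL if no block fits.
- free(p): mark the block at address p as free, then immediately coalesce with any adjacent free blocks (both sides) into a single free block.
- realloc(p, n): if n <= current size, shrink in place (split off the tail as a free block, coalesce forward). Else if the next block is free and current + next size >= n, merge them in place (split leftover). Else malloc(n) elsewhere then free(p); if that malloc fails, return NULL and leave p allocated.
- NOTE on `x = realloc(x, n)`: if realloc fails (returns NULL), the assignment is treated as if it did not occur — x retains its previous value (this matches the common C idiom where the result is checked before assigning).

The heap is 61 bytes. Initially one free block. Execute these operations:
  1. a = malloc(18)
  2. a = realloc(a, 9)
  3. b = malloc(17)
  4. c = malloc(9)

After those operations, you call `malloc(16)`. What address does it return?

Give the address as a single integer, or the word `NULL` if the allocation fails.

Answer: 35

Derivation:
Op 1: a = malloc(18) -> a = 0; heap: [0-17 ALLOC][18-60 FREE]
Op 2: a = realloc(a, 9) -> a = 0; heap: [0-8 ALLOC][9-60 FREE]
Op 3: b = malloc(17) -> b = 9; heap: [0-8 ALLOC][9-25 ALLOC][26-60 FREE]
Op 4: c = malloc(9) -> c = 26; heap: [0-8 ALLOC][9-25 ALLOC][26-34 ALLOC][35-60 FREE]
malloc(16): first-fit scan over [0-8 ALLOC][9-25 ALLOC][26-34 ALLOC][35-60 FREE] -> 35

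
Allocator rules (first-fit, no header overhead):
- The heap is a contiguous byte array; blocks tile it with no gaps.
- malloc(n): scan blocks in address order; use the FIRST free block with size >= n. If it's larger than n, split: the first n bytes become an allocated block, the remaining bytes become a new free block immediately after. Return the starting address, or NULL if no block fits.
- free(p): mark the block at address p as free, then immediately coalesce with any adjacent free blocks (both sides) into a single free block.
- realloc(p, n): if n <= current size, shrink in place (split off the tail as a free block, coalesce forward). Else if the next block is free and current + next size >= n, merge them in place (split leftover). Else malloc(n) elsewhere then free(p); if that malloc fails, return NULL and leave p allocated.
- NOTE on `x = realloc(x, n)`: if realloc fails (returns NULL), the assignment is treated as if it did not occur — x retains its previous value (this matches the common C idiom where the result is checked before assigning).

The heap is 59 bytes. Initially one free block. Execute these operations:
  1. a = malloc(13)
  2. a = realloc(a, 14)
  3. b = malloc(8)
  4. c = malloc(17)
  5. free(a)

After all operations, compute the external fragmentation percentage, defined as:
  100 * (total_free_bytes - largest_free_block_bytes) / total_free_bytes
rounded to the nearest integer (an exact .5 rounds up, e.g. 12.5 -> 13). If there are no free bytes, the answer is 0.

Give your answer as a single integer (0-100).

Answer: 41

Derivation:
Op 1: a = malloc(13) -> a = 0; heap: [0-12 ALLOC][13-58 FREE]
Op 2: a = realloc(a, 14) -> a = 0; heap: [0-13 ALLOC][14-58 FREE]
Op 3: b = malloc(8) -> b = 14; heap: [0-13 ALLOC][14-21 ALLOC][22-58 FREE]
Op 4: c = malloc(17) -> c = 22; heap: [0-13 ALLOC][14-21 ALLOC][22-38 ALLOC][39-58 FREE]
Op 5: free(a) -> (freed a); heap: [0-13 FREE][14-21 ALLOC][22-38 ALLOC][39-58 FREE]
Free blocks: [14 20] total_free=34 largest=20 -> 100*(34-20)/34 = 1400/34 ≈ 41.176 -> rounds to 41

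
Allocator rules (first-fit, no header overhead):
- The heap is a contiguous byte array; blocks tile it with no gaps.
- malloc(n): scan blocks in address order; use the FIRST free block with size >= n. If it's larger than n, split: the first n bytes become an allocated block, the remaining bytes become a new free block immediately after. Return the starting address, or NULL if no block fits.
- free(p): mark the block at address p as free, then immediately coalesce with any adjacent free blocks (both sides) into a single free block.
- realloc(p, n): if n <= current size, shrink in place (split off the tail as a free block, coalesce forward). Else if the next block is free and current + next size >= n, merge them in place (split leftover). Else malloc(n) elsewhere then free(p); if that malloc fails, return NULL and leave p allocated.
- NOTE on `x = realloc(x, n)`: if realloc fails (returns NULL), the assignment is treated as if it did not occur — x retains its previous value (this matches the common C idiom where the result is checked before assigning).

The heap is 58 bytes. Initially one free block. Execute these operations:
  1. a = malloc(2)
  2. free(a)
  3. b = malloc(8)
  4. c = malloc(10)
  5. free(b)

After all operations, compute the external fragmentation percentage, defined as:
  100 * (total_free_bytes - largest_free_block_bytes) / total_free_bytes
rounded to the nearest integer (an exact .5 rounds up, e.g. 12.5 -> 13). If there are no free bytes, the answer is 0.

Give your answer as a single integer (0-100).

Op 1: a = malloc(2) -> a = 0; heap: [0-1 ALLOC][2-57 FREE]
Op 2: free(a) -> (freed a); heap: [0-57 FREE]
Op 3: b = malloc(8) -> b = 0; heap: [0-7 ALLOC][8-57 FREE]
Op 4: c = malloc(10) -> c = 8; heap: [0-7 ALLOC][8-17 ALLOC][18-57 FREE]
Op 5: free(b) -> (freed b); heap: [0-7 FREE][8-17 ALLOC][18-57 FREE]
Free blocks: [8 40] total_free=48 largest=40 -> 100*(48-40)/48 = 800/48 ≈ 16.667 -> rounds to 17

Answer: 17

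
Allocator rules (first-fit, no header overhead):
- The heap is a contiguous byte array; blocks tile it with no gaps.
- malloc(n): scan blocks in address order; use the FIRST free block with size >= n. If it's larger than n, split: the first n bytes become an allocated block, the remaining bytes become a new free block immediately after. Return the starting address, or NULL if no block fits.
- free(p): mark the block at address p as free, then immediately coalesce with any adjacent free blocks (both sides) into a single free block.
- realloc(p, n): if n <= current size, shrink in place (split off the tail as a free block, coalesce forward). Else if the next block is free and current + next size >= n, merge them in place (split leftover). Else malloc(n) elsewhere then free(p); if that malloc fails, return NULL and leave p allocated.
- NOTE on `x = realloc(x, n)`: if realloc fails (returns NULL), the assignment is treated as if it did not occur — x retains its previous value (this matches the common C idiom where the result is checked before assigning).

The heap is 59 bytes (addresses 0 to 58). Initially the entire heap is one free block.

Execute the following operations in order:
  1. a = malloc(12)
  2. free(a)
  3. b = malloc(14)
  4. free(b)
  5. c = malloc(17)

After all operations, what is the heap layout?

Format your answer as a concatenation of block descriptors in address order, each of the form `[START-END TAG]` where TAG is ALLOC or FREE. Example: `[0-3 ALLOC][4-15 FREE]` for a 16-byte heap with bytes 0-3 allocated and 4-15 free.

Answer: [0-16 ALLOC][17-58 FREE]

Derivation:
Op 1: a = malloc(12) -> a = 0; heap: [0-11 ALLOC][12-58 FREE]
Op 2: free(a) -> (freed a); heap: [0-58 FREE]
Op 3: b = malloc(14) -> b = 0; heap: [0-13 ALLOC][14-58 FREE]
Op 4: free(b) -> (freed b); heap: [0-58 FREE]
Op 5: c = malloc(17) -> c = 0; heap: [0-16 ALLOC][17-58 FREE]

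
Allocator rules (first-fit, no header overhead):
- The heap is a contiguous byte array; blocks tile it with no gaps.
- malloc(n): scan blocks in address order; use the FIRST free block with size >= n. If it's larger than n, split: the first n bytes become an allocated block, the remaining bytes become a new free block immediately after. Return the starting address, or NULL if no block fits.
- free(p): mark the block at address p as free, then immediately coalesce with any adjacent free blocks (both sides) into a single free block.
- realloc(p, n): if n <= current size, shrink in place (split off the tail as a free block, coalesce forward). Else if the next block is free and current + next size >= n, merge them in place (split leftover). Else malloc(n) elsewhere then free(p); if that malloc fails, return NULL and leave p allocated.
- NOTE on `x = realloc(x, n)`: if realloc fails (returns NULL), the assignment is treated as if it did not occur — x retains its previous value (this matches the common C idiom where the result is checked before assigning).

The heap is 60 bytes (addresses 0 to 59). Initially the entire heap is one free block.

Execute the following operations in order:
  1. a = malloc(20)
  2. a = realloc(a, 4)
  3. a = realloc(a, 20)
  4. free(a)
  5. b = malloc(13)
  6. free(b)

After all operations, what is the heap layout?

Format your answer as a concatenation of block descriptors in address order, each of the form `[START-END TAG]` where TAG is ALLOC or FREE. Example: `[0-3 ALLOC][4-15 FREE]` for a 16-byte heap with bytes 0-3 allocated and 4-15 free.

Op 1: a = malloc(20) -> a = 0; heap: [0-19 ALLOC][20-59 FREE]
Op 2: a = realloc(a, 4) -> a = 0; heap: [0-3 ALLOC][4-59 FREE]
Op 3: a = realloc(a, 20) -> a = 0; heap: [0-19 ALLOC][20-59 FREE]
Op 4: free(a) -> (freed a); heap: [0-59 FREE]
Op 5: b = malloc(13) -> b = 0; heap: [0-12 ALLOC][13-59 FREE]
Op 6: free(b) -> (freed b); heap: [0-59 FREE]

Answer: [0-59 FREE]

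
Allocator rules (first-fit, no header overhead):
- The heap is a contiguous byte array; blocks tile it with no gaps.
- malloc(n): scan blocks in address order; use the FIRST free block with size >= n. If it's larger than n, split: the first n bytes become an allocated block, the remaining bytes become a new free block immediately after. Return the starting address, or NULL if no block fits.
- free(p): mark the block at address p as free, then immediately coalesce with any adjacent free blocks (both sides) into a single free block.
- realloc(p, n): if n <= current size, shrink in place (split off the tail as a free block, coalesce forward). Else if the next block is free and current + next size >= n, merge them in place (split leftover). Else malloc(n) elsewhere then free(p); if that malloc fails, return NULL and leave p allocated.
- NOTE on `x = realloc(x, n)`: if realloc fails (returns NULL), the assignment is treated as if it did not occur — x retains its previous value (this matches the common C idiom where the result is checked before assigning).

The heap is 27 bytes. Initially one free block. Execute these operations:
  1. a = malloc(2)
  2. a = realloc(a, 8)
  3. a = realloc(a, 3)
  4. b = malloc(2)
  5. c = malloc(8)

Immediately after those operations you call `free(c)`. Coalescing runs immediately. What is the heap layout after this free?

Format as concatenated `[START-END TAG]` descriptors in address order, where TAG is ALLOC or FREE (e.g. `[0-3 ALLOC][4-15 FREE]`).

Op 1: a = malloc(2) -> a = 0; heap: [0-1 ALLOC][2-26 FREE]
Op 2: a = realloc(a, 8) -> a = 0; heap: [0-7 ALLOC][8-26 FREE]
Op 3: a = realloc(a, 3) -> a = 0; heap: [0-2 ALLOC][3-26 FREE]
Op 4: b = malloc(2) -> b = 3; heap: [0-2 ALLOC][3-4 ALLOC][5-26 FREE]
Op 5: c = malloc(8) -> c = 5; heap: [0-2 ALLOC][3-4 ALLOC][5-12 ALLOC][13-26 FREE]
free(c): c = 5 -> block [5-12 ALLOC]; mark free, coalesce with adjacent free neighbors -> [0-2 ALLOC][3-4 ALLOC][5-26 FREE]

Answer: [0-2 ALLOC][3-4 ALLOC][5-26 FREE]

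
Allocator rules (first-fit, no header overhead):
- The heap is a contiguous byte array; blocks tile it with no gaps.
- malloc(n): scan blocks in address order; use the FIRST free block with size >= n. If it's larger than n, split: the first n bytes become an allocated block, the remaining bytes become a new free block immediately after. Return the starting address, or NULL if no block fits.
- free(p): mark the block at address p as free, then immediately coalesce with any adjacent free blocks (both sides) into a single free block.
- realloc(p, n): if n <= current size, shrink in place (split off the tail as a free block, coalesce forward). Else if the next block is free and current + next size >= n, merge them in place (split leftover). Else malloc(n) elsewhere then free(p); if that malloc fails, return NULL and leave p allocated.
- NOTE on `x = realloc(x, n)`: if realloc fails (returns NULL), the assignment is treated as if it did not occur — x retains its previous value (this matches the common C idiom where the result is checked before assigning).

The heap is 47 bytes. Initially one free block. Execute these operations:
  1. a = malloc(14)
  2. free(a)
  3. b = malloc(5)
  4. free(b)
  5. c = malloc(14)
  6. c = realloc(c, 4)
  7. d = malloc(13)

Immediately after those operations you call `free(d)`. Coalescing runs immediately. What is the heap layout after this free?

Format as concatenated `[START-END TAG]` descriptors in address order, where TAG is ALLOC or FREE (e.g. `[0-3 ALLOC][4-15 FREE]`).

Answer: [0-3 ALLOC][4-46 FREE]

Derivation:
Op 1: a = malloc(14) -> a = 0; heap: [0-13 ALLOC][14-46 FREE]
Op 2: free(a) -> (freed a); heap: [0-46 FREE]
Op 3: b = malloc(5) -> b = 0; heap: [0-4 ALLOC][5-46 FREE]
Op 4: free(b) -> (freed b); heap: [0-46 FREE]
Op 5: c = malloc(14) -> c = 0; heap: [0-13 ALLOC][14-46 FREE]
Op 6: c = realloc(c, 4) -> c = 0; heap: [0-3 ALLOC][4-46 FREE]
Op 7: d = malloc(13) -> d = 4; heap: [0-3 ALLOC][4-16 ALLOC][17-46 FREE]
free(d): d = 4 -> block [4-16 ALLOC]; mark free, coalesce with adjacent free neighbors -> [0-3 ALLOC][4-46 FREE]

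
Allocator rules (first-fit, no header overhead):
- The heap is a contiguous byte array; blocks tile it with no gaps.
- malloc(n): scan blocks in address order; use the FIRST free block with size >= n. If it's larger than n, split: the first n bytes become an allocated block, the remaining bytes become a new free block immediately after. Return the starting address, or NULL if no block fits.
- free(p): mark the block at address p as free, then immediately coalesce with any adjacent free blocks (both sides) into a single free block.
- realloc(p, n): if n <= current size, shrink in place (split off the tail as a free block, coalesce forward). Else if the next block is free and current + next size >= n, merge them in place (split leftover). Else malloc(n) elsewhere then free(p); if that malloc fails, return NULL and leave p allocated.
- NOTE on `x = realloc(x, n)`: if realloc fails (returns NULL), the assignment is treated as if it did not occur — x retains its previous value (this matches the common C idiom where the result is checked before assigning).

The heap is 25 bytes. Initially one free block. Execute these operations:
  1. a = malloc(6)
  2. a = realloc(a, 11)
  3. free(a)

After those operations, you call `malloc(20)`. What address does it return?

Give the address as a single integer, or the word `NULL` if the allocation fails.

Op 1: a = malloc(6) -> a = 0; heap: [0-5 ALLOC][6-24 FREE]
Op 2: a = realloc(a, 11) -> a = 0; heap: [0-10 ALLOC][11-24 FREE]
Op 3: free(a) -> (freed a); heap: [0-24 FREE]
malloc(20): first-fit scan over [0-24 FREE] -> 0

Answer: 0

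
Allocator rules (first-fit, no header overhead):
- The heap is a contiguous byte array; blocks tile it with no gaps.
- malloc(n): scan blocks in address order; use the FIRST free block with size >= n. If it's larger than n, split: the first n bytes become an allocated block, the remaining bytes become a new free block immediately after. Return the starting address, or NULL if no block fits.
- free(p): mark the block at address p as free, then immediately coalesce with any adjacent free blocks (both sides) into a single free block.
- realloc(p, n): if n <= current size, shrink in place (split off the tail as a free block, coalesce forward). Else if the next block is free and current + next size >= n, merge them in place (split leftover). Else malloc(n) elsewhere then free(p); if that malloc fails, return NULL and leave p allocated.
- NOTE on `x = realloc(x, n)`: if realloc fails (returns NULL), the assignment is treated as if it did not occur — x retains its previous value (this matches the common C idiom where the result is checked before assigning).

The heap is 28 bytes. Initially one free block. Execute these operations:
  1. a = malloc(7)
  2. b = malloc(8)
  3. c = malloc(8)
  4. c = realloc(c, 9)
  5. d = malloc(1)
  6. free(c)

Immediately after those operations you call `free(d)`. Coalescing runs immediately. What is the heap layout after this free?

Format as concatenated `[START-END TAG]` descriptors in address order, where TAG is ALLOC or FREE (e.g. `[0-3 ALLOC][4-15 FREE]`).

Answer: [0-6 ALLOC][7-14 ALLOC][15-27 FREE]

Derivation:
Op 1: a = malloc(7) -> a = 0; heap: [0-6 ALLOC][7-27 FREE]
Op 2: b = malloc(8) -> b = 7; heap: [0-6 ALLOC][7-14 ALLOC][15-27 FREE]
Op 3: c = malloc(8) -> c = 15; heap: [0-6 ALLOC][7-14 ALLOC][15-22 ALLOC][23-27 FREE]
Op 4: c = realloc(c, 9) -> c = 15; heap: [0-6 ALLOC][7-14 ALLOC][15-23 ALLOC][24-27 FREE]
Op 5: d = malloc(1) -> d = 24; heap: [0-6 ALLOC][7-14 ALLOC][15-23 ALLOC][24-24 ALLOC][25-27 FREE]
Op 6: free(c) -> (freed c); heap: [0-6 ALLOC][7-14 ALLOC][15-23 FREE][24-24 ALLOC][25-27 FREE]
free(d): d = 24 -> block [24-24 ALLOC]; mark free, coalesce with adjacent free neighbors -> [0-6 ALLOC][7-14 ALLOC][15-27 FREE]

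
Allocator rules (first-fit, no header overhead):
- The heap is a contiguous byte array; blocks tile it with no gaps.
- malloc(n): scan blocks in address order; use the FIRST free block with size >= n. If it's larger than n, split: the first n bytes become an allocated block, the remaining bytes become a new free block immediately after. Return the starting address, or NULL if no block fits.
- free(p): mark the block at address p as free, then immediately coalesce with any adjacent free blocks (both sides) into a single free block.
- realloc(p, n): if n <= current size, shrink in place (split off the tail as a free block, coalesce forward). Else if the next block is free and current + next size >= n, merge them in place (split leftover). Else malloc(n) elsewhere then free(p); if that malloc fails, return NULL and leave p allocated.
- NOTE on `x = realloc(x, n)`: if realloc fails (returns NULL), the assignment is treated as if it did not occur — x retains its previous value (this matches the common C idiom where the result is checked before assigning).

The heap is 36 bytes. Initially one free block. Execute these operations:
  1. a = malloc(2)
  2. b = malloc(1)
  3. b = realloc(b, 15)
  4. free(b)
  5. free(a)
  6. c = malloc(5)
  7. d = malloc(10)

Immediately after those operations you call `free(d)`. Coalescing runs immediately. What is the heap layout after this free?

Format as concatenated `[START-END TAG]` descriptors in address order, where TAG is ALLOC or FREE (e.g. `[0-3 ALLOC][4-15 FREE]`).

Op 1: a = malloc(2) -> a = 0; heap: [0-1 ALLOC][2-35 FREE]
Op 2: b = malloc(1) -> b = 2; heap: [0-1 ALLOC][2-2 ALLOC][3-35 FREE]
Op 3: b = realloc(b, 15) -> b = 2; heap: [0-1 ALLOC][2-16 ALLOC][17-35 FREE]
Op 4: free(b) -> (freed b); heap: [0-1 ALLOC][2-35 FREE]
Op 5: free(a) -> (freed a); heap: [0-35 FREE]
Op 6: c = malloc(5) -> c = 0; heap: [0-4 ALLOC][5-35 FREE]
Op 7: d = malloc(10) -> d = 5; heap: [0-4 ALLOC][5-14 ALLOC][15-35 FREE]
free(d): d = 5 -> block [5-14 ALLOC]; mark free, coalesce with adjacent free neighbors -> [0-4 ALLOC][5-35 FREE]

Answer: [0-4 ALLOC][5-35 FREE]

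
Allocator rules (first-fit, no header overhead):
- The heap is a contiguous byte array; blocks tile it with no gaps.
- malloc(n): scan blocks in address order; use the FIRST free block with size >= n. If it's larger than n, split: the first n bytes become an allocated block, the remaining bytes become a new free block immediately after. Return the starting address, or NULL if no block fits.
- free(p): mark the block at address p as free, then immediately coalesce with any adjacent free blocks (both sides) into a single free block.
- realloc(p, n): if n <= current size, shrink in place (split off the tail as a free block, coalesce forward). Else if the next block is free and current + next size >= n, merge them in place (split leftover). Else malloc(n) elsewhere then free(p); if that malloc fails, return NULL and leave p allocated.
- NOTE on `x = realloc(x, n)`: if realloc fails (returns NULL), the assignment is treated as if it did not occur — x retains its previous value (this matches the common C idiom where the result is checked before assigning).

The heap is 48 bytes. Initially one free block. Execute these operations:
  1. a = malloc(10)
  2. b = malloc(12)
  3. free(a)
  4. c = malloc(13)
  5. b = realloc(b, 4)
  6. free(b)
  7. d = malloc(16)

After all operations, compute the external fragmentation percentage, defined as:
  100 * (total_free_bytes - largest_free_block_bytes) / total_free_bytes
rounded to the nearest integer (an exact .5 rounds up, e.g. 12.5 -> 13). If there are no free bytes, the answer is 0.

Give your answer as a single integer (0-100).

Op 1: a = malloc(10) -> a = 0; heap: [0-9 ALLOC][10-47 FREE]
Op 2: b = malloc(12) -> b = 10; heap: [0-9 ALLOC][10-21 ALLOC][22-47 FREE]
Op 3: free(a) -> (freed a); heap: [0-9 FREE][10-21 ALLOC][22-47 FREE]
Op 4: c = malloc(13) -> c = 22; heap: [0-9 FREE][10-21 ALLOC][22-34 ALLOC][35-47 FREE]
Op 5: b = realloc(b, 4) -> b = 10; heap: [0-9 FREE][10-13 ALLOC][14-21 FREE][22-34 ALLOC][35-47 FREE]
Op 6: free(b) -> (freed b); heap: [0-21 FREE][22-34 ALLOC][35-47 FREE]
Op 7: d = malloc(16) -> d = 0; heap: [0-15 ALLOC][16-21 FREE][22-34 ALLOC][35-47 FREE]
Free blocks: [6 13] total_free=19 largest=13 -> 100*(19-13)/19 = 600/19 ≈ 31.579 -> rounds to 32

Answer: 32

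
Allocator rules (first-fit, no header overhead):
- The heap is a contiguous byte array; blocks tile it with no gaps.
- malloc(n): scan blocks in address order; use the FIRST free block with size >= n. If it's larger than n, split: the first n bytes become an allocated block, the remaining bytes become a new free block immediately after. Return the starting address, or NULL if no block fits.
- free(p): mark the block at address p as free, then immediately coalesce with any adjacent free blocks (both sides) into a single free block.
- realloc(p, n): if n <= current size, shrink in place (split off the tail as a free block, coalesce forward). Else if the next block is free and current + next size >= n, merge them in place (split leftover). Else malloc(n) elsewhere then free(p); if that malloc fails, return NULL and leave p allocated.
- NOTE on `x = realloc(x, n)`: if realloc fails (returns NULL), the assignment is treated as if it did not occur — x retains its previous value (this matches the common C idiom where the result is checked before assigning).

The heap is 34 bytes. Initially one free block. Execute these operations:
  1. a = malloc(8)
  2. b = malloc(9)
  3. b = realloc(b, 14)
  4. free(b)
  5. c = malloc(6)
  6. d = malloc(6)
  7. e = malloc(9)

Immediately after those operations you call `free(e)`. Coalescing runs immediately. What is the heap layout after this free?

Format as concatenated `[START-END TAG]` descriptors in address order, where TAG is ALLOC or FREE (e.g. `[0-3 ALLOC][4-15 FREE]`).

Op 1: a = malloc(8) -> a = 0; heap: [0-7 ALLOC][8-33 FREE]
Op 2: b = malloc(9) -> b = 8; heap: [0-7 ALLOC][8-16 ALLOC][17-33 FREE]
Op 3: b = realloc(b, 14) -> b = 8; heap: [0-7 ALLOC][8-21 ALLOC][22-33 FREE]
Op 4: free(b) -> (freed b); heap: [0-7 ALLOC][8-33 FREE]
Op 5: c = malloc(6) -> c = 8; heap: [0-7 ALLOC][8-13 ALLOC][14-33 FREE]
Op 6: d = malloc(6) -> d = 14; heap: [0-7 ALLOC][8-13 ALLOC][14-19 ALLOC][20-33 FREE]
Op 7: e = malloc(9) -> e = 20; heap: [0-7 ALLOC][8-13 ALLOC][14-19 ALLOC][20-28 ALLOC][29-33 FREE]
free(e): e = 20 -> block [20-28 ALLOC]; mark free, coalesce with adjacent free neighbors -> [0-7 ALLOC][8-13 ALLOC][14-19 ALLOC][20-33 FREE]

Answer: [0-7 ALLOC][8-13 ALLOC][14-19 ALLOC][20-33 FREE]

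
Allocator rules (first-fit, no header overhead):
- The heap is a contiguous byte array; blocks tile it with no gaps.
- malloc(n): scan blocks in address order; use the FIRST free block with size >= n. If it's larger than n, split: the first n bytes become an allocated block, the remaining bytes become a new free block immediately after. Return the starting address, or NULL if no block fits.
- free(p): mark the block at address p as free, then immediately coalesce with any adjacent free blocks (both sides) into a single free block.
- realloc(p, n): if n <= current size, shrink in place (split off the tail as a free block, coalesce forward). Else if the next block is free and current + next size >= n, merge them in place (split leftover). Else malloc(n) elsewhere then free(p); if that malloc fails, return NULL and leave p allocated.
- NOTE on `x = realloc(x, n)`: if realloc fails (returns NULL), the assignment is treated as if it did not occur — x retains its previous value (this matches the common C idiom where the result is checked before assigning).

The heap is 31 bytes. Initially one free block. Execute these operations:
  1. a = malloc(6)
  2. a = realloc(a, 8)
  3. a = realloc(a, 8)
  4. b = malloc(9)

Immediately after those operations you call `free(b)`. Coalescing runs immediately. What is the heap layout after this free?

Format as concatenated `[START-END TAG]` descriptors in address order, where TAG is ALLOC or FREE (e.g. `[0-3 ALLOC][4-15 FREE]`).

Answer: [0-7 ALLOC][8-30 FREE]

Derivation:
Op 1: a = malloc(6) -> a = 0; heap: [0-5 ALLOC][6-30 FREE]
Op 2: a = realloc(a, 8) -> a = 0; heap: [0-7 ALLOC][8-30 FREE]
Op 3: a = realloc(a, 8) -> a = 0; heap: [0-7 ALLOC][8-30 FREE]
Op 4: b = malloc(9) -> b = 8; heap: [0-7 ALLOC][8-16 ALLOC][17-30 FREE]
free(b): b = 8 -> block [8-16 ALLOC]; mark free, coalesce with adjacent free neighbors -> [0-7 ALLOC][8-30 FREE]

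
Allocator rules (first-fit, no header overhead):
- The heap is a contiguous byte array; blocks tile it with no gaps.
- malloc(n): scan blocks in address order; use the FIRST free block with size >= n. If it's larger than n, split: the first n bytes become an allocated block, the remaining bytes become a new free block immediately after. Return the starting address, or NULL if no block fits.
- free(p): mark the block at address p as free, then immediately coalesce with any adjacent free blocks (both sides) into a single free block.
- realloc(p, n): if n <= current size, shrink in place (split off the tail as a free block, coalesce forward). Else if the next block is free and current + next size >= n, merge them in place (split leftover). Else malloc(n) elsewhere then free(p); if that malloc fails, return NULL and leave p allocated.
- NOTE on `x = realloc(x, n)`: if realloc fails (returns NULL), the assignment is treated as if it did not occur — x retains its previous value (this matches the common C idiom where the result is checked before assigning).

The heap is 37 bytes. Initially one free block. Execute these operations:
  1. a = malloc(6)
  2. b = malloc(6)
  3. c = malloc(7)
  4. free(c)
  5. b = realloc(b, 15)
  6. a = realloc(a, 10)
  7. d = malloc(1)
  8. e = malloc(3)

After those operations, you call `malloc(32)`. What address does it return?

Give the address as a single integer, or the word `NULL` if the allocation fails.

Op 1: a = malloc(6) -> a = 0; heap: [0-5 ALLOC][6-36 FREE]
Op 2: b = malloc(6) -> b = 6; heap: [0-5 ALLOC][6-11 ALLOC][12-36 FREE]
Op 3: c = malloc(7) -> c = 12; heap: [0-5 ALLOC][6-11 ALLOC][12-18 ALLOC][19-36 FREE]
Op 4: free(c) -> (freed c); heap: [0-5 ALLOC][6-11 ALLOC][12-36 FREE]
Op 5: b = realloc(b, 15) -> b = 6; heap: [0-5 ALLOC][6-20 ALLOC][21-36 FREE]
Op 6: a = realloc(a, 10) -> a = 21; heap: [0-5 FREE][6-20 ALLOC][21-30 ALLOC][31-36 FREE]
Op 7: d = malloc(1) -> d = 0; heap: [0-0 ALLOC][1-5 FREE][6-20 ALLOC][21-30 ALLOC][31-36 FREE]
Op 8: e = malloc(3) -> e = 1; heap: [0-0 ALLOC][1-3 ALLOC][4-5 FREE][6-20 ALLOC][21-30 ALLOC][31-36 FREE]
malloc(32): first-fit scan over [0-0 ALLOC][1-3 ALLOC][4-5 FREE][6-20 ALLOC][21-30 ALLOC][31-36 FREE] -> NULL

Answer: NULL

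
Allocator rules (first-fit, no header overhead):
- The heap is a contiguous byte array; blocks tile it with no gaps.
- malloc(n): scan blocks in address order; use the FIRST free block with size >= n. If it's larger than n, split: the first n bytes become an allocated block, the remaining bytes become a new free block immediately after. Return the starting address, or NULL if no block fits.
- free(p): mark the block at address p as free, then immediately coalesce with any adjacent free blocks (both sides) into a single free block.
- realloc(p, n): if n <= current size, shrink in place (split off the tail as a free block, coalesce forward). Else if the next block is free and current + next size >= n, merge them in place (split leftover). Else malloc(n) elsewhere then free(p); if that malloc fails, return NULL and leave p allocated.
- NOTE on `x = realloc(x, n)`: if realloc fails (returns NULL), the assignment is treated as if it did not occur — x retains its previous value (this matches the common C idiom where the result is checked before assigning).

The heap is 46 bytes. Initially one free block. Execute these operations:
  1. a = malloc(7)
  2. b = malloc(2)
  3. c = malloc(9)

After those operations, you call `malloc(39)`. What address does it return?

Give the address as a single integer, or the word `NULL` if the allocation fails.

Answer: NULL

Derivation:
Op 1: a = malloc(7) -> a = 0; heap: [0-6 ALLOC][7-45 FREE]
Op 2: b = malloc(2) -> b = 7; heap: [0-6 ALLOC][7-8 ALLOC][9-45 FREE]
Op 3: c = malloc(9) -> c = 9; heap: [0-6 ALLOC][7-8 ALLOC][9-17 ALLOC][18-45 FREE]
malloc(39): first-fit scan over [0-6 ALLOC][7-8 ALLOC][9-17 ALLOC][18-45 FREE] -> NULL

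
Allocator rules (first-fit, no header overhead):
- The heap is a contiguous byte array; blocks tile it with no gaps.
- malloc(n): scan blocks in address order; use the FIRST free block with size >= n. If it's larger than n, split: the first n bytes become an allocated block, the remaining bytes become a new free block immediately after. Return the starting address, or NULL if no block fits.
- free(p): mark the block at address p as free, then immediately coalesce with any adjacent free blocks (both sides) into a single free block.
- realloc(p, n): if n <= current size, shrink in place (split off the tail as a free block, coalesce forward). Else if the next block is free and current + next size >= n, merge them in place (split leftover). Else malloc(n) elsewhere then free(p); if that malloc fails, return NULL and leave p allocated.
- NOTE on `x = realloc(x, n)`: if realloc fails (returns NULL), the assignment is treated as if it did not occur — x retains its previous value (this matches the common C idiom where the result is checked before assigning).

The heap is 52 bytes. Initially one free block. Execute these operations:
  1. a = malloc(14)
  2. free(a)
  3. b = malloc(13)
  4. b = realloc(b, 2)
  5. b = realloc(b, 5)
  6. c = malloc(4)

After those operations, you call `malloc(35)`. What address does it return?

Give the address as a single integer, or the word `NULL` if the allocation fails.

Op 1: a = malloc(14) -> a = 0; heap: [0-13 ALLOC][14-51 FREE]
Op 2: free(a) -> (freed a); heap: [0-51 FREE]
Op 3: b = malloc(13) -> b = 0; heap: [0-12 ALLOC][13-51 FREE]
Op 4: b = realloc(b, 2) -> b = 0; heap: [0-1 ALLOC][2-51 FREE]
Op 5: b = realloc(b, 5) -> b = 0; heap: [0-4 ALLOC][5-51 FREE]
Op 6: c = malloc(4) -> c = 5; heap: [0-4 ALLOC][5-8 ALLOC][9-51 FREE]
malloc(35): first-fit scan over [0-4 ALLOC][5-8 ALLOC][9-51 FREE] -> 9

Answer: 9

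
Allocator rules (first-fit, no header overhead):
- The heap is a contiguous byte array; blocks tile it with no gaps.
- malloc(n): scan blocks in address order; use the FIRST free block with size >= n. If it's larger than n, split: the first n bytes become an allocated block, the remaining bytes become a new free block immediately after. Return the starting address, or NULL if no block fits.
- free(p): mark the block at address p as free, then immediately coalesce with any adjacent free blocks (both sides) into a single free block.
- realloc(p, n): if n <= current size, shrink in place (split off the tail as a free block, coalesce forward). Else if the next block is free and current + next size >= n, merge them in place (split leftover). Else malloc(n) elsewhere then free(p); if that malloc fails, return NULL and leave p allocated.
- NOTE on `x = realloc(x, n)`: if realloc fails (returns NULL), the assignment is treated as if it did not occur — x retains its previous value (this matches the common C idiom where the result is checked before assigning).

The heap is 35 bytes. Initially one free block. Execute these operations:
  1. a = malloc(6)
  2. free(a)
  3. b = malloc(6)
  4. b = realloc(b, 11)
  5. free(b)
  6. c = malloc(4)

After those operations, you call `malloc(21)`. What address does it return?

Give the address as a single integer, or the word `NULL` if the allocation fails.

Answer: 4

Derivation:
Op 1: a = malloc(6) -> a = 0; heap: [0-5 ALLOC][6-34 FREE]
Op 2: free(a) -> (freed a); heap: [0-34 FREE]
Op 3: b = malloc(6) -> b = 0; heap: [0-5 ALLOC][6-34 FREE]
Op 4: b = realloc(b, 11) -> b = 0; heap: [0-10 ALLOC][11-34 FREE]
Op 5: free(b) -> (freed b); heap: [0-34 FREE]
Op 6: c = malloc(4) -> c = 0; heap: [0-3 ALLOC][4-34 FREE]
malloc(21): first-fit scan over [0-3 ALLOC][4-34 FREE] -> 4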